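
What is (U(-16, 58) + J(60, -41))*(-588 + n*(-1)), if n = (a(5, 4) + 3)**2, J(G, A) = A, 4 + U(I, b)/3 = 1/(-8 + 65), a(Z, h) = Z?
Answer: 655912/19 ≈ 34522.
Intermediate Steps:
U(I, b) = -227/19 (U(I, b) = -12 + 3/(-8 + 65) = -12 + 3/57 = -12 + 3*(1/57) = -12 + 1/19 = -227/19)
n = 64 (n = (5 + 3)**2 = 8**2 = 64)
(U(-16, 58) + J(60, -41))*(-588 + n*(-1)) = (-227/19 - 41)*(-588 + 64*(-1)) = -1006*(-588 - 64)/19 = -1006/19*(-652) = 655912/19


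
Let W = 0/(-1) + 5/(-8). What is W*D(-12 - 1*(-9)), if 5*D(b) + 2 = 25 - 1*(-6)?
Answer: -29/8 ≈ -3.6250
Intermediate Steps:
D(b) = 29/5 (D(b) = -2/5 + (25 - 1*(-6))/5 = -2/5 + (25 + 6)/5 = -2/5 + (1/5)*31 = -2/5 + 31/5 = 29/5)
W = -5/8 (W = 0*(-1) + 5*(-1/8) = 0 - 5/8 = -5/8 ≈ -0.62500)
W*D(-12 - 1*(-9)) = -5/8*29/5 = -29/8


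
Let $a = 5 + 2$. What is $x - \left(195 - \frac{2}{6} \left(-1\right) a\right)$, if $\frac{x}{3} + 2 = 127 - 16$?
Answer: $\frac{389}{3} \approx 129.67$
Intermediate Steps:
$a = 7$
$x = 327$ ($x = -6 + 3 \left(127 - 16\right) = -6 + 3 \cdot 111 = -6 + 333 = 327$)
$x - \left(195 - \frac{2}{6} \left(-1\right) a\right) = 327 - \left(195 - \frac{2}{6} \left(-1\right) 7\right) = 327 - \left(195 - 2 \cdot \frac{1}{6} \left(-1\right) 7\right) = 327 - \left(195 - \frac{1}{3} \left(-1\right) 7\right) = 327 - \left(195 - \left(- \frac{1}{3}\right) 7\right) = 327 - \left(195 - - \frac{7}{3}\right) = 327 - \left(195 + \frac{7}{3}\right) = 327 - \frac{592}{3} = \frac{389}{3}$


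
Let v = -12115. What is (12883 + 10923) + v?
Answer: 11691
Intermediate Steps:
(12883 + 10923) + v = (12883 + 10923) - 12115 = 23806 - 12115 = 11691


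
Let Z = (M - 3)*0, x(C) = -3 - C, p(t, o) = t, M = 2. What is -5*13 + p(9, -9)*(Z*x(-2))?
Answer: -65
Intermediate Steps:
Z = 0 (Z = (2 - 3)*0 = -1*0 = 0)
-5*13 + p(9, -9)*(Z*x(-2)) = -5*13 + 9*(0*(-3 - 1*(-2))) = -65 + 9*(0*(-3 + 2)) = -65 + 9*(0*(-1)) = -65 + 9*0 = -65 + 0 = -65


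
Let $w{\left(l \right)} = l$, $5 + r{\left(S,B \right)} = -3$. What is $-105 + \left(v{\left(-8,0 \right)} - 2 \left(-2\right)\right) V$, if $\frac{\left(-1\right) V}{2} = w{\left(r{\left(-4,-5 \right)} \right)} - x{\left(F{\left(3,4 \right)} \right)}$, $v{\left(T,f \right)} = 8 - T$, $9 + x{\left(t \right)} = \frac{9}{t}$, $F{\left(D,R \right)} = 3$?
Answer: $-25$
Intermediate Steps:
$r{\left(S,B \right)} = -8$ ($r{\left(S,B \right)} = -5 - 3 = -8$)
$x{\left(t \right)} = -9 + \frac{9}{t}$
$V = 4$ ($V = - 2 \left(-8 - \left(-9 + \frac{9}{3}\right)\right) = - 2 \left(-8 - \left(-9 + 9 \cdot \frac{1}{3}\right)\right) = - 2 \left(-8 - \left(-9 + 3\right)\right) = - 2 \left(-8 - -6\right) = - 2 \left(-8 + 6\right) = \left(-2\right) \left(-2\right) = 4$)
$-105 + \left(v{\left(-8,0 \right)} - 2 \left(-2\right)\right) V = -105 + \left(\left(8 - -8\right) - 2 \left(-2\right)\right) 4 = -105 + \left(\left(8 + 8\right) - -4\right) 4 = -105 + \left(16 + 4\right) 4 = -105 + 20 \cdot 4 = -105 + 80 = -25$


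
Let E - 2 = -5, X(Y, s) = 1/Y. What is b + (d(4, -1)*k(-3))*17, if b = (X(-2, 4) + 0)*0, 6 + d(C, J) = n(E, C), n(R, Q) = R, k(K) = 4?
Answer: -612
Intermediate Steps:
E = -3 (E = 2 - 5 = -3)
d(C, J) = -9 (d(C, J) = -6 - 3 = -9)
b = 0 (b = (1/(-2) + 0)*0 = (-1/2 + 0)*0 = -1/2*0 = 0)
b + (d(4, -1)*k(-3))*17 = 0 - 9*4*17 = 0 - 36*17 = 0 - 612 = -612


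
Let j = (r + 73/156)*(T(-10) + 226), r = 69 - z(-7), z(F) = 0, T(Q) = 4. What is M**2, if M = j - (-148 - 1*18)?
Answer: 1585592195209/6084 ≈ 2.6062e+8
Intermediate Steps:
r = 69 (r = 69 - 1*0 = 69 + 0 = 69)
j = 1246255/78 (j = (69 + 73/156)*(4 + 226) = (69 + 73*(1/156))*230 = (69 + 73/156)*230 = (10837/156)*230 = 1246255/78 ≈ 15978.)
M = 1259203/78 (M = 1246255/78 - (-148 - 1*18) = 1246255/78 - (-148 - 18) = 1246255/78 - 1*(-166) = 1246255/78 + 166 = 1259203/78 ≈ 16144.)
M**2 = (1259203/78)**2 = 1585592195209/6084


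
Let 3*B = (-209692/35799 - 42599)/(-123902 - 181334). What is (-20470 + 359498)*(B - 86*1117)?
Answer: -266903884213915497527/8195357673 ≈ -3.2568e+10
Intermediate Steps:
B = 1525211293/32781430692 (B = ((-209692/35799 - 42599)/(-123902 - 181334))/3 = ((-209692*1/35799 - 42599)/(-305236))/3 = ((-209692/35799 - 42599)*(-1/305236))/3 = (-1525211293/35799*(-1/305236))/3 = (⅓)*(1525211293/10927143564) = 1525211293/32781430692 ≈ 0.046527)
(-20470 + 359498)*(B - 86*1117) = (-20470 + 359498)*(1525211293/32781430692 - 86*1117) = 339028*(1525211293/32781430692 - 96062) = 339028*(-3149048269923611/32781430692) = -266903884213915497527/8195357673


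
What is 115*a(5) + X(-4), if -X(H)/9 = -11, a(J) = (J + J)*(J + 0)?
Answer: 5849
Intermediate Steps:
a(J) = 2*J**2 (a(J) = (2*J)*J = 2*J**2)
X(H) = 99 (X(H) = -9*(-11) = 99)
115*a(5) + X(-4) = 115*(2*5**2) + 99 = 115*(2*25) + 99 = 115*50 + 99 = 5750 + 99 = 5849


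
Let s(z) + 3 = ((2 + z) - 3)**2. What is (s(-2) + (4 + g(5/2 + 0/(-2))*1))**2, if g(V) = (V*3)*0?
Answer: 100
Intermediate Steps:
g(V) = 0 (g(V) = (3*V)*0 = 0)
s(z) = -3 + (-1 + z)**2 (s(z) = -3 + ((2 + z) - 3)**2 = -3 + (-1 + z)**2)
(s(-2) + (4 + g(5/2 + 0/(-2))*1))**2 = ((-3 + (-1 - 2)**2) + (4 + 0*1))**2 = ((-3 + (-3)**2) + (4 + 0))**2 = ((-3 + 9) + 4)**2 = (6 + 4)**2 = 10**2 = 100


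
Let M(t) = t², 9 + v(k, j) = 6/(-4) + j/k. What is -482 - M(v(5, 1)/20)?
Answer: -19290609/40000 ≈ -482.27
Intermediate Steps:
v(k, j) = -21/2 + j/k (v(k, j) = -9 + (6/(-4) + j/k) = -9 + (6*(-¼) + j/k) = -9 + (-3/2 + j/k) = -21/2 + j/k)
-482 - M(v(5, 1)/20) = -482 - ((-21/2 + 1/5)/20)² = -482 - ((-21/2 + 1*(⅕))*(1/20))² = -482 - ((-21/2 + ⅕)*(1/20))² = -482 - (-103/10*1/20)² = -482 - (-103/200)² = -482 - 1*10609/40000 = -482 - 10609/40000 = -19290609/40000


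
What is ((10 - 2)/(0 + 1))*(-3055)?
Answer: -24440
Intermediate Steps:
((10 - 2)/(0 + 1))*(-3055) = (8/1)*(-3055) = (8*1)*(-3055) = 8*(-3055) = -24440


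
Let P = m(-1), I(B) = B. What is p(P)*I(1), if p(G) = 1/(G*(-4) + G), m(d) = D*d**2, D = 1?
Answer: -1/3 ≈ -0.33333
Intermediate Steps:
m(d) = d**2 (m(d) = 1*d**2 = d**2)
P = 1 (P = (-1)**2 = 1)
p(G) = -1/(3*G) (p(G) = 1/(-4*G + G) = 1/(-3*G) = -1/(3*G))
p(P)*I(1) = -1/3/1*1 = -1/3*1*1 = -1/3*1 = -1/3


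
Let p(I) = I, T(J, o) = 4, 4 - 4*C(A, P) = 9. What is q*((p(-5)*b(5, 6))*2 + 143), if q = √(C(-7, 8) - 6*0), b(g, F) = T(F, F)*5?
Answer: -57*I*√5/2 ≈ -63.728*I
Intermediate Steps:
C(A, P) = -5/4 (C(A, P) = 1 - ¼*9 = 1 - 9/4 = -5/4)
b(g, F) = 20 (b(g, F) = 4*5 = 20)
q = I*√5/2 (q = √(-5/4 - 6*0) = √(-5/4 + 0) = √(-5/4) = I*√5/2 ≈ 1.118*I)
q*((p(-5)*b(5, 6))*2 + 143) = (I*√5/2)*(-5*20*2 + 143) = (I*√5/2)*(-100*2 + 143) = (I*√5/2)*(-200 + 143) = (I*√5/2)*(-57) = -57*I*√5/2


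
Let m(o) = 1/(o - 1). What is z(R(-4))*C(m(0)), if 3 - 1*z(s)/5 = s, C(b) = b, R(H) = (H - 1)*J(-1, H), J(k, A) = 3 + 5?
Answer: -215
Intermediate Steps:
J(k, A) = 8
R(H) = -8 + 8*H (R(H) = (H - 1)*8 = (-1 + H)*8 = -8 + 8*H)
m(o) = 1/(-1 + o)
z(s) = 15 - 5*s
z(R(-4))*C(m(0)) = (15 - 5*(-8 + 8*(-4)))/(-1 + 0) = (15 - 5*(-8 - 32))/(-1) = (15 - 5*(-40))*(-1) = (15 + 200)*(-1) = 215*(-1) = -215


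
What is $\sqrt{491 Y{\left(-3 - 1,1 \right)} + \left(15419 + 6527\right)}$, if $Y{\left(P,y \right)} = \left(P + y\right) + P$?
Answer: $\sqrt{18509} \approx 136.05$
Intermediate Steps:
$Y{\left(P,y \right)} = y + 2 P$
$\sqrt{491 Y{\left(-3 - 1,1 \right)} + \left(15419 + 6527\right)} = \sqrt{491 \left(1 + 2 \left(-3 - 1\right)\right) + \left(15419 + 6527\right)} = \sqrt{491 \left(1 + 2 \left(-3 - 1\right)\right) + 21946} = \sqrt{491 \left(1 + 2 \left(-4\right)\right) + 21946} = \sqrt{491 \left(1 - 8\right) + 21946} = \sqrt{491 \left(-7\right) + 21946} = \sqrt{-3437 + 21946} = \sqrt{18509}$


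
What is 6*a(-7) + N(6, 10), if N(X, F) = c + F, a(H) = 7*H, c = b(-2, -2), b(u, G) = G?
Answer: -286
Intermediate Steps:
c = -2
N(X, F) = -2 + F
6*a(-7) + N(6, 10) = 6*(7*(-7)) + (-2 + 10) = 6*(-49) + 8 = -294 + 8 = -286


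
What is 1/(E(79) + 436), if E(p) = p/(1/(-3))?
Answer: 1/199 ≈ 0.0050251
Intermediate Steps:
E(p) = -3*p (E(p) = p/(-⅓) = p*(-3) = -3*p)
1/(E(79) + 436) = 1/(-3*79 + 436) = 1/(-237 + 436) = 1/199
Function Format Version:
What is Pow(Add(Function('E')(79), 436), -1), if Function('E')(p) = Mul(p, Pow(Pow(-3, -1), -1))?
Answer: Rational(1, 199) ≈ 0.0050251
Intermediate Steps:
Function('E')(p) = Mul(-3, p) (Function('E')(p) = Mul(p, Pow(Rational(-1, 3), -1)) = Mul(p, -3) = Mul(-3, p))
Pow(Add(Function('E')(79), 436), -1) = Pow(Add(Mul(-3, 79), 436), -1) = Pow(Add(-237, 436), -1) = Pow(199, -1) = Rational(1, 199)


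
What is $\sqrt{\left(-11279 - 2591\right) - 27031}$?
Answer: $i \sqrt{40901} \approx 202.24 i$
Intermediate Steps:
$\sqrt{\left(-11279 - 2591\right) - 27031} = \sqrt{-13870 - 27031} = \sqrt{-40901} = i \sqrt{40901}$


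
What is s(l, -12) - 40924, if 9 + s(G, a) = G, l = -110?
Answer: -41043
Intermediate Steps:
s(G, a) = -9 + G
s(l, -12) - 40924 = (-9 - 110) - 40924 = -119 - 40924 = -41043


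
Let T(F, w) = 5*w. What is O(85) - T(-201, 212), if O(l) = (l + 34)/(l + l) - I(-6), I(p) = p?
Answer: -10533/10 ≈ -1053.3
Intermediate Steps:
O(l) = 6 + (34 + l)/(2*l) (O(l) = (l + 34)/(l + l) - 1*(-6) = (34 + l)/((2*l)) + 6 = (34 + l)*(1/(2*l)) + 6 = (34 + l)/(2*l) + 6 = 6 + (34 + l)/(2*l))
O(85) - T(-201, 212) = (13/2 + 17/85) - 5*212 = (13/2 + 17*(1/85)) - 1*1060 = (13/2 + ⅕) - 1060 = 67/10 - 1060 = -10533/10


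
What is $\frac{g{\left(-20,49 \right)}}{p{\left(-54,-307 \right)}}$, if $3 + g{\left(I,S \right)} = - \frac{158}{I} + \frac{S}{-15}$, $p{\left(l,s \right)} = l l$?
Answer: $\frac{49}{87480} \approx 0.00056013$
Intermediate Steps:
$p{\left(l,s \right)} = l^{2}$
$g{\left(I,S \right)} = -3 - \frac{158}{I} - \frac{S}{15}$ ($g{\left(I,S \right)} = -3 + \left(- \frac{158}{I} + \frac{S}{-15}\right) = -3 + \left(- \frac{158}{I} + S \left(- \frac{1}{15}\right)\right) = -3 - \left(\frac{158}{I} + \frac{S}{15}\right) = -3 - \frac{158}{I} - \frac{S}{15}$)
$\frac{g{\left(-20,49 \right)}}{p{\left(-54,-307 \right)}} = \frac{-3 - \frac{158}{-20} - \frac{49}{15}}{\left(-54\right)^{2}} = \frac{-3 - - \frac{79}{10} - \frac{49}{15}}{2916} = \left(-3 + \frac{79}{10} - \frac{49}{15}\right) \frac{1}{2916} = \frac{49}{30} \cdot \frac{1}{2916} = \frac{49}{87480}$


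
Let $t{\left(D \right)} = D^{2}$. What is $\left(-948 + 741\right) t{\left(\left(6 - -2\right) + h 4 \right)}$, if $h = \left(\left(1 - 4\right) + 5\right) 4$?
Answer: $-331200$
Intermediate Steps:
$h = 8$ ($h = \left(-3 + 5\right) 4 = 2 \cdot 4 = 8$)
$\left(-948 + 741\right) t{\left(\left(6 - -2\right) + h 4 \right)} = \left(-948 + 741\right) \left(\left(6 - -2\right) + 8 \cdot 4\right)^{2} = - 207 \left(\left(6 + 2\right) + 32\right)^{2} = - 207 \left(8 + 32\right)^{2} = - 207 \cdot 40^{2} = \left(-207\right) 1600 = -331200$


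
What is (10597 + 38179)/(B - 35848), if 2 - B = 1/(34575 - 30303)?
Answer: -208371072/153134113 ≈ -1.3607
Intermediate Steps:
B = 8543/4272 (B = 2 - 1/(34575 - 30303) = 2 - 1/4272 = 8543/4272 ≈ 1.9998)
(10597 + 38179)/(B - 35848) = (10597 + 38179)/(8543/4272 - 35848) = 48776/(-153134113/4272) = 48776*(-4272/153134113) = -208371072/153134113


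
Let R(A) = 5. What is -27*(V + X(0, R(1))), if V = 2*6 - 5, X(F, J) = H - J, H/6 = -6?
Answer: 918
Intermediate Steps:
H = -36 (H = 6*(-6) = -36)
X(F, J) = -36 - J
V = 7 (V = 12 - 5 = 7)
-27*(V + X(0, R(1))) = -27*(7 + (-36 - 1*5)) = -27*(7 + (-36 - 5)) = -27*(7 - 41) = -27*(-34) = 918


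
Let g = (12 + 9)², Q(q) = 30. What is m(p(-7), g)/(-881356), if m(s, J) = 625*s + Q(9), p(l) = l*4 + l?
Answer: 21845/881356 ≈ 0.024786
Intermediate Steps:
p(l) = 5*l (p(l) = 4*l + l = 5*l)
g = 441 (g = 21² = 441)
m(s, J) = 30 + 625*s (m(s, J) = 625*s + 30 = 30 + 625*s)
m(p(-7), g)/(-881356) = (30 + 625*(5*(-7)))/(-881356) = (30 + 625*(-35))*(-1/881356) = (30 - 21875)*(-1/881356) = -21845*(-1/881356) = 21845/881356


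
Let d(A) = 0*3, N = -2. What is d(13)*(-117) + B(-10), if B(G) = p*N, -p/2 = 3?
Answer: 12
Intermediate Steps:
p = -6 (p = -2*3 = -6)
B(G) = 12 (B(G) = -6*(-2) = 12)
d(A) = 0
d(13)*(-117) + B(-10) = 0*(-117) + 12 = 0 + 12 = 12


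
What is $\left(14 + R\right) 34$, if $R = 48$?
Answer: $2108$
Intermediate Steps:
$\left(14 + R\right) 34 = \left(14 + 48\right) 34 = 62 \cdot 34 = 2108$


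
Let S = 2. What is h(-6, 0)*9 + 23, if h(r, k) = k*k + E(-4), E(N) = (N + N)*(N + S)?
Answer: 167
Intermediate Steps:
E(N) = 2*N*(2 + N) (E(N) = (N + N)*(N + 2) = (2*N)*(2 + N) = 2*N*(2 + N))
h(r, k) = 16 + k**2 (h(r, k) = k*k + 2*(-4)*(2 - 4) = k**2 + 2*(-4)*(-2) = k**2 + 16 = 16 + k**2)
h(-6, 0)*9 + 23 = (16 + 0**2)*9 + 23 = (16 + 0)*9 + 23 = 16*9 + 23 = 144 + 23 = 167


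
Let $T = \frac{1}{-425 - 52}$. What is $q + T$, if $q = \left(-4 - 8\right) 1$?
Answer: $- \frac{5725}{477} \approx -12.002$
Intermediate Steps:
$q = -12$ ($q = \left(-12\right) 1 = -12$)
$T = - \frac{1}{477}$ ($T = \frac{1}{-477} = - \frac{1}{477} \approx -0.0020964$)
$q + T = -12 - \frac{1}{477} = - \frac{5725}{477}$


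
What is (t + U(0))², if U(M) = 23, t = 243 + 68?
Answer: 111556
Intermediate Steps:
t = 311
(t + U(0))² = (311 + 23)² = 334² = 111556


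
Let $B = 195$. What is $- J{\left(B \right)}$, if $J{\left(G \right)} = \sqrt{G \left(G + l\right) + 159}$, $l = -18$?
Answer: $- \sqrt{34674} \approx -186.21$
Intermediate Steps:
$J{\left(G \right)} = \sqrt{159 + G \left(-18 + G\right)}$ ($J{\left(G \right)} = \sqrt{G \left(G - 18\right) + 159} = \sqrt{G \left(-18 + G\right) + 159} = \sqrt{159 + G \left(-18 + G\right)}$)
$- J{\left(B \right)} = - \sqrt{159 + 195^{2} - 3510} = - \sqrt{159 + 38025 - 3510} = - \sqrt{34674}$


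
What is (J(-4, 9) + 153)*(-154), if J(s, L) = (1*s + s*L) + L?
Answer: -18788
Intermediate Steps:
J(s, L) = L + s + L*s (J(s, L) = (s + L*s) + L = L + s + L*s)
(J(-4, 9) + 153)*(-154) = ((9 - 4 + 9*(-4)) + 153)*(-154) = ((9 - 4 - 36) + 153)*(-154) = (-31 + 153)*(-154) = 122*(-154) = -18788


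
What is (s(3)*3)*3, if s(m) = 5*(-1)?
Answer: -45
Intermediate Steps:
s(m) = -5
(s(3)*3)*3 = -5*3*3 = -15*3 = -45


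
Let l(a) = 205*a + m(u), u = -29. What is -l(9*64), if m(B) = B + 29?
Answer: -118080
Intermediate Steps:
m(B) = 29 + B
l(a) = 205*a (l(a) = 205*a + (29 - 29) = 205*a + 0 = 205*a)
-l(9*64) = -205*9*64 = -205*576 = -1*118080 = -118080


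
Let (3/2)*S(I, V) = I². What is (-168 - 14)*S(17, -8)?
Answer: -105196/3 ≈ -35065.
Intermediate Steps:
S(I, V) = 2*I²/3
(-168 - 14)*S(17, -8) = (-168 - 14)*((⅔)*17²) = -364*289/3 = -182*578/3 = -105196/3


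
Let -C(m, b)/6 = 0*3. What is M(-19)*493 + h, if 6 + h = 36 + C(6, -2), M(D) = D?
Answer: -9337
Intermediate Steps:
C(m, b) = 0 (C(m, b) = -0*3 = -6*0 = 0)
h = 30 (h = -6 + (36 + 0) = -6 + 36 = 30)
M(-19)*493 + h = -19*493 + 30 = -9367 + 30 = -9337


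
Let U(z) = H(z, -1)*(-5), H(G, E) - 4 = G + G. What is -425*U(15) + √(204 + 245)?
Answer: 72250 + √449 ≈ 72271.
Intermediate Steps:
H(G, E) = 4 + 2*G (H(G, E) = 4 + (G + G) = 4 + 2*G)
U(z) = -20 - 10*z (U(z) = (4 + 2*z)*(-5) = -20 - 10*z)
-425*U(15) + √(204 + 245) = -425*(-20 - 10*15) + √(204 + 245) = -425*(-20 - 150) + √449 = -425*(-170) + √449 = 72250 + √449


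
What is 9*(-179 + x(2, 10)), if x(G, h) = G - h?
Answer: -1683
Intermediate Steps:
9*(-179 + x(2, 10)) = 9*(-179 + (2 - 1*10)) = 9*(-179 + (2 - 10)) = 9*(-179 - 8) = 9*(-187) = -1683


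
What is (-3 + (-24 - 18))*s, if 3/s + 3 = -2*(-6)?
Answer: -15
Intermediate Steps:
s = 1/3 (s = 3/(-3 - 2*(-6)) = 3/(-3 + 12) = 3/9 = 3*(1/9) = 1/3 ≈ 0.33333)
(-3 + (-24 - 18))*s = (-3 + (-24 - 18))*(1/3) = (-3 - 42)*(1/3) = -45*1/3 = -15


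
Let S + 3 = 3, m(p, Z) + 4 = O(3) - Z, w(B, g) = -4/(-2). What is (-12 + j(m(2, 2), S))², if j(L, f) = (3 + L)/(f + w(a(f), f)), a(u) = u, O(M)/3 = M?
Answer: 81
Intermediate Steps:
O(M) = 3*M
w(B, g) = 2 (w(B, g) = -4*(-½) = 2)
m(p, Z) = 5 - Z (m(p, Z) = -4 + (3*3 - Z) = -4 + (9 - Z) = 5 - Z)
S = 0 (S = -3 + 3 = 0)
j(L, f) = (3 + L)/(2 + f) (j(L, f) = (3 + L)/(f + 2) = (3 + L)/(2 + f))
(-12 + j(m(2, 2), S))² = (-12 + (3 + (5 - 1*2))/(2 + 0))² = (-12 + (3 + (5 - 2))/2)² = (-12 + (3 + 3)/2)² = (-12 + (½)*6)² = (-12 + 3)² = (-9)² = 81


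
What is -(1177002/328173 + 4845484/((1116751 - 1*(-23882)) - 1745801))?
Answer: 73156089533/16549983172 ≈ 4.4203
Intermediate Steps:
-(1177002/328173 + 4845484/((1116751 - 1*(-23882)) - 1745801)) = -(1177002*(1/328173) + 4845484/((1116751 + 23882) - 1745801)) = -(392334/109391 + 4845484/(1140633 - 1745801)) = -(392334/109391 + 4845484/(-605168)) = -(392334/109391 + 4845484*(-1/605168)) = -(392334/109391 - 1211371/151292) = -1*(-73156089533/16549983172) = 73156089533/16549983172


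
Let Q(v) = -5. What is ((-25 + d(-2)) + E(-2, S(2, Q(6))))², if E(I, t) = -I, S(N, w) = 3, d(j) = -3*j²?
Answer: 1225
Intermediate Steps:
((-25 + d(-2)) + E(-2, S(2, Q(6))))² = ((-25 - 3*(-2)²) - 1*(-2))² = ((-25 - 3*4) + 2)² = ((-25 - 12) + 2)² = (-37 + 2)² = (-35)² = 1225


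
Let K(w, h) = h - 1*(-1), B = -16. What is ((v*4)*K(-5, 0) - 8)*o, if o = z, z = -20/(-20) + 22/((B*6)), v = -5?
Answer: -259/12 ≈ -21.583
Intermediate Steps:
K(w, h) = 1 + h (K(w, h) = h + 1 = 1 + h)
z = 37/48 (z = -20/(-20) + 22/((-16*6)) = -20*(-1/20) + 22/(-96) = 1 + 22*(-1/96) = 1 - 11/48 = 37/48 ≈ 0.77083)
o = 37/48 ≈ 0.77083
((v*4)*K(-5, 0) - 8)*o = ((-5*4)*(1 + 0) - 8)*(37/48) = (-20*1 - 8)*(37/48) = (-20 - 8)*(37/48) = -28*37/48 = -259/12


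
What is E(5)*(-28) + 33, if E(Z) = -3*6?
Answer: 537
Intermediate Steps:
E(Z) = -18
E(5)*(-28) + 33 = -18*(-28) + 33 = 504 + 33 = 537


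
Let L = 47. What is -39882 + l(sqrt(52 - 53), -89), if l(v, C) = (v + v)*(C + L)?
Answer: -39882 - 84*I ≈ -39882.0 - 84.0*I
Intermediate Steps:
l(v, C) = 2*v*(47 + C) (l(v, C) = (v + v)*(C + 47) = (2*v)*(47 + C) = 2*v*(47 + C))
-39882 + l(sqrt(52 - 53), -89) = -39882 + 2*sqrt(52 - 53)*(47 - 89) = -39882 + 2*sqrt(-1)*(-42) = -39882 + 2*I*(-42) = -39882 - 84*I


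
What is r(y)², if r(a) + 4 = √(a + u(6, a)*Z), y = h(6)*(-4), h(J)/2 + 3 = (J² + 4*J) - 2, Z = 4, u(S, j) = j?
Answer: -2184 - 80*I*√22 ≈ -2184.0 - 375.23*I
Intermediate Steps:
h(J) = -10 + 2*J² + 8*J (h(J) = -6 + 2*((J² + 4*J) - 2) = -6 + 2*(-2 + J² + 4*J) = -6 + (-4 + 2*J² + 8*J) = -10 + 2*J² + 8*J)
y = -440 (y = (-10 + 2*6² + 8*6)*(-4) = (-10 + 2*36 + 48)*(-4) = (-10 + 72 + 48)*(-4) = 110*(-4) = -440)
r(a) = -4 + √5*√a (r(a) = -4 + √(a + a*4) = -4 + √(a + 4*a) = -4 + √(5*a) = -4 + √5*√a)
r(y)² = (-4 + √5*√(-440))² = (-4 + √5*(2*I*√110))² = (-4 + 10*I*√22)²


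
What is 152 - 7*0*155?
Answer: 152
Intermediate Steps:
152 - 7*0*155 = 152 + 0*155 = 152 + 0 = 152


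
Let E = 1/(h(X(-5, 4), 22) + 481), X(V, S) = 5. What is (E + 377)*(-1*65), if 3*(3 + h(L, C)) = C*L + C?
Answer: -12791675/522 ≈ -24505.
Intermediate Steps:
h(L, C) = -3 + C/3 + C*L/3 (h(L, C) = -3 + (C*L + C)/3 = -3 + (C + C*L)/3 = -3 + (C/3 + C*L/3) = -3 + C/3 + C*L/3)
E = 1/522 (E = 1/((-3 + (⅓)*22 + (⅓)*22*5) + 481) = 1/((-3 + 22/3 + 110/3) + 481) = 1/(41 + 481) = 1/522 ≈ 0.0019157)
(E + 377)*(-1*65) = (1/522 + 377)*(-1*65) = (196795/522)*(-65) = -12791675/522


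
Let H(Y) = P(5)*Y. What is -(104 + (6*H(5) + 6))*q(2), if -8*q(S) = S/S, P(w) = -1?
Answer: 10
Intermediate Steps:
H(Y) = -Y
q(S) = -⅛ (q(S) = -S/(8*S) = -⅛*1 = -⅛)
-(104 + (6*H(5) + 6))*q(2) = -(104 + (6*(-1*5) + 6))*(-1)/8 = -(104 + (6*(-5) + 6))*(-1)/8 = -(104 + (-30 + 6))*(-1)/8 = -(104 - 24)*(-1)/8 = -80*(-1)/8 = -1*(-10) = 10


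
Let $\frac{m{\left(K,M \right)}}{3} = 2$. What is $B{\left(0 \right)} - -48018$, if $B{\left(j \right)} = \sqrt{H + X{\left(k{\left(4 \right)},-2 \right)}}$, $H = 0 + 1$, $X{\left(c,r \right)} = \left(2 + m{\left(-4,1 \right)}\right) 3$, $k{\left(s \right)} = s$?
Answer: $48023$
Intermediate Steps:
$m{\left(K,M \right)} = 6$ ($m{\left(K,M \right)} = 3 \cdot 2 = 6$)
$X{\left(c,r \right)} = 24$ ($X{\left(c,r \right)} = \left(2 + 6\right) 3 = 8 \cdot 3 = 24$)
$H = 1$
$B{\left(j \right)} = 5$ ($B{\left(j \right)} = \sqrt{1 + 24} = \sqrt{25} = 5$)
$B{\left(0 \right)} - -48018 = 5 - -48018 = 5 + 48018 = 48023$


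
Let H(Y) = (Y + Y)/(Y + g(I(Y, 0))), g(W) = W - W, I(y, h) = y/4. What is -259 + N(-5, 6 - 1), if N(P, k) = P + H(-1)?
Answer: -262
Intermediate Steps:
I(y, h) = y/4 (I(y, h) = y*(¼) = y/4)
g(W) = 0
H(Y) = 2 (H(Y) = (Y + Y)/(Y + 0) = (2*Y)/Y = 2)
N(P, k) = 2 + P (N(P, k) = P + 2 = 2 + P)
-259 + N(-5, 6 - 1) = -259 + (2 - 5) = -259 - 3 = -262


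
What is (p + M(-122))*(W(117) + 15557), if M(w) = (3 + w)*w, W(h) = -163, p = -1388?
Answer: 202123220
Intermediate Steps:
M(w) = w*(3 + w)
(p + M(-122))*(W(117) + 15557) = (-1388 - 122*(3 - 122))*(-163 + 15557) = (-1388 - 122*(-119))*15394 = (-1388 + 14518)*15394 = 13130*15394 = 202123220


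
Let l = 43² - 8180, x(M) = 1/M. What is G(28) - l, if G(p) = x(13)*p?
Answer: 82331/13 ≈ 6333.2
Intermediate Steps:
l = -6331 (l = 1849 - 8180 = -6331)
G(p) = p/13
G(28) - l = (1/13)*28 - 1*(-6331) = 28/13 + 6331 = 82331/13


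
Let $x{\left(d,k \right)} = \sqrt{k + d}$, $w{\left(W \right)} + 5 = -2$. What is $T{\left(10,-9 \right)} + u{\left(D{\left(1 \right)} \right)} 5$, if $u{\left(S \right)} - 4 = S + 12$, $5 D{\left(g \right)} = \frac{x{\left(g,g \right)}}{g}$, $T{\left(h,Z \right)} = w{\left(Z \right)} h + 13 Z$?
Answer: $-107 + \sqrt{2} \approx -105.59$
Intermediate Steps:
$w{\left(W \right)} = -7$ ($w{\left(W \right)} = -5 - 2 = -7$)
$x{\left(d,k \right)} = \sqrt{d + k}$
$T{\left(h,Z \right)} = - 7 h + 13 Z$
$D{\left(g \right)} = \frac{\sqrt{2}}{5 \sqrt{g}}$ ($D{\left(g \right)} = \frac{\sqrt{g + g} \frac{1}{g}}{5} = \frac{\sqrt{2 g} \frac{1}{g}}{5} = \frac{\sqrt{2} \sqrt{g} \frac{1}{g}}{5} = \frac{\sqrt{2} \frac{1}{\sqrt{g}}}{5} = \frac{\sqrt{2}}{5 \sqrt{g}}$)
$u{\left(S \right)} = 16 + S$ ($u{\left(S \right)} = 4 + \left(S + 12\right) = 4 + \left(12 + S\right) = 16 + S$)
$T{\left(10,-9 \right)} + u{\left(D{\left(1 \right)} \right)} 5 = \left(\left(-7\right) 10 + 13 \left(-9\right)\right) + \left(16 + \frac{\sqrt{2}}{5 \cdot 1}\right) 5 = \left(-70 - 117\right) + \left(16 + \frac{1}{5} \sqrt{2} \cdot 1\right) 5 = -187 + \left(16 + \frac{\sqrt{2}}{5}\right) 5 = -187 + \left(80 + \sqrt{2}\right) = -107 + \sqrt{2}$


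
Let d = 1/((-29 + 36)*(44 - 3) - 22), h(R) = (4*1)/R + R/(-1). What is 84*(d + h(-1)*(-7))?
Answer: 467544/265 ≈ 1764.3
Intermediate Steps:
h(R) = -R + 4/R (h(R) = 4/R + R*(-1) = 4/R - R = -R + 4/R)
d = 1/265 (d = 1/(7*41 - 22) = 1/(287 - 22) = 1/265 ≈ 0.0037736)
84*(d + h(-1)*(-7)) = 84*(1/265 + (-1*(-1) + 4/(-1))*(-7)) = 84*(1/265 + (1 + 4*(-1))*(-7)) = 84*(1/265 + (1 - 4)*(-7)) = 84*(1/265 - 3*(-7)) = 84*(1/265 + 21) = 84*(5566/265) = 467544/265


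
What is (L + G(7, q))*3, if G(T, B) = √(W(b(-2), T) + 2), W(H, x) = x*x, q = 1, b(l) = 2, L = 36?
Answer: 108 + 3*√51 ≈ 129.42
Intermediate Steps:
W(H, x) = x²
G(T, B) = √(2 + T²) (G(T, B) = √(T² + 2) = √(2 + T²))
(L + G(7, q))*3 = (36 + √(2 + 7²))*3 = (36 + √(2 + 49))*3 = (36 + √51)*3 = 108 + 3*√51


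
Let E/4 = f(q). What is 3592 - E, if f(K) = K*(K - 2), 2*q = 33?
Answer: 2635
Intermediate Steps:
q = 33/2 (q = (½)*33 = 33/2 ≈ 16.500)
f(K) = K*(-2 + K)
E = 957 (E = 4*(33*(-2 + 33/2)/2) = 4*((33/2)*(29/2)) = 4*(957/4) = 957)
3592 - E = 3592 - 1*957 = 3592 - 957 = 2635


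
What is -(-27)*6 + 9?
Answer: 171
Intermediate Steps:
-(-27)*6 + 9 = -9*(-18) + 9 = 162 + 9 = 171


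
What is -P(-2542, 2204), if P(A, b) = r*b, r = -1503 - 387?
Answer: 4165560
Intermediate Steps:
r = -1890
P(A, b) = -1890*b
-P(-2542, 2204) = -(-1890)*2204 = -1*(-4165560) = 4165560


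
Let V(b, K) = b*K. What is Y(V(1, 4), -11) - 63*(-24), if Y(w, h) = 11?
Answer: 1523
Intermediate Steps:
V(b, K) = K*b
Y(V(1, 4), -11) - 63*(-24) = 11 - 63*(-24) = 11 + 1512 = 1523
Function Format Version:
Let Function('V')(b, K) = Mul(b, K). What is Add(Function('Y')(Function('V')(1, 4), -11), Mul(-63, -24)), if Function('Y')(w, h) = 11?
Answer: 1523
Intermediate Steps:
Function('V')(b, K) = Mul(K, b)
Add(Function('Y')(Function('V')(1, 4), -11), Mul(-63, -24)) = Add(11, Mul(-63, -24)) = Add(11, 1512) = 1523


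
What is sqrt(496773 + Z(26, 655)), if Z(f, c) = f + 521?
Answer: 2*sqrt(124330) ≈ 705.21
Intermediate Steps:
Z(f, c) = 521 + f
sqrt(496773 + Z(26, 655)) = sqrt(496773 + (521 + 26)) = sqrt(496773 + 547) = sqrt(497320) = 2*sqrt(124330)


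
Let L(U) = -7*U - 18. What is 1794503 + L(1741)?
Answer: 1782298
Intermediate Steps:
L(U) = -18 - 7*U
1794503 + L(1741) = 1794503 + (-18 - 7*1741) = 1794503 + (-18 - 12187) = 1794503 - 12205 = 1782298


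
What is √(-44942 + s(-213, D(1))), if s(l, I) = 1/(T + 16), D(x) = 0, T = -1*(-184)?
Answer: 3*I*√1997422/20 ≈ 212.0*I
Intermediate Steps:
T = 184
s(l, I) = 1/200 (s(l, I) = 1/(184 + 16) = 1/200)
√(-44942 + s(-213, D(1))) = √(-44942 + 1/200) = √(-8988399/200) = 3*I*√1997422/20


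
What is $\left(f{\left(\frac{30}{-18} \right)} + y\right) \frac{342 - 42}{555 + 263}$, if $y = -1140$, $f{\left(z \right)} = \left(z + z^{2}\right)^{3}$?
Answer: $- \frac{41503000}{99387} \approx -417.59$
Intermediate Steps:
$\left(f{\left(\frac{30}{-18} \right)} + y\right) \frac{342 - 42}{555 + 263} = \left(\left(\frac{30}{-18}\right)^{3} \left(1 + \frac{30}{-18}\right)^{3} - 1140\right) \frac{342 - 42}{555 + 263} = \left(\left(30 \left(- \frac{1}{18}\right)\right)^{3} \left(1 + 30 \left(- \frac{1}{18}\right)\right)^{3} - 1140\right) \frac{300}{818} = \left(\left(- \frac{5}{3}\right)^{3} \left(1 - \frac{5}{3}\right)^{3} - 1140\right) 300 \cdot \frac{1}{818} = \left(- \frac{125 \left(- \frac{2}{3}\right)^{3}}{27} - 1140\right) \frac{150}{409} = \left(\left(- \frac{125}{27}\right) \left(- \frac{8}{27}\right) - 1140\right) \frac{150}{409} = \left(\frac{1000}{729} - 1140\right) \frac{150}{409} = \left(- \frac{830060}{729}\right) \frac{150}{409} = - \frac{41503000}{99387}$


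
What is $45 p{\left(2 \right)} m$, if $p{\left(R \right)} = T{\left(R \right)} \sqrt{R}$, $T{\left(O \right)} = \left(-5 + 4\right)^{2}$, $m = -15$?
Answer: $- 675 \sqrt{2} \approx -954.59$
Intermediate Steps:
$T{\left(O \right)} = 1$ ($T{\left(O \right)} = \left(-1\right)^{2} = 1$)
$p{\left(R \right)} = \sqrt{R}$ ($p{\left(R \right)} = 1 \sqrt{R} = \sqrt{R}$)
$45 p{\left(2 \right)} m = 45 \sqrt{2} \left(-15\right) = - 675 \sqrt{2}$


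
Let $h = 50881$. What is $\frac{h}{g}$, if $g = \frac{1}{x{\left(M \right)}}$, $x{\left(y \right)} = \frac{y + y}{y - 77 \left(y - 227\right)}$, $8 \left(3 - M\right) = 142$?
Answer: $- \frac{3001979}{37200} \approx -80.698$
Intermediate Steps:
$M = - \frac{59}{4}$ ($M = 3 - \frac{71}{4} = - \frac{59}{4} \approx -14.75$)
$x{\left(y \right)} = \frac{2 y}{17479 - 76 y}$ ($x{\left(y \right)} = \frac{2 y}{y - 77 \left(-227 + y\right)} = \frac{2 y}{y - \left(-17479 + 77 y\right)} = \frac{2 y}{17479 - 76 y}$)
$g = - \frac{37200}{59}$ ($g = \frac{1}{\left(-2\right) \left(- \frac{59}{4}\right) \frac{1}{-17479 + 76 \left(- \frac{59}{4}\right)}} = \frac{1}{\left(-2\right) \left(- \frac{59}{4}\right) \frac{1}{-17479 - 1121}} = \frac{1}{\left(-2\right) \left(- \frac{59}{4}\right) \frac{1}{-18600}} = \frac{1}{\left(-2\right) \left(- \frac{59}{4}\right) \left(- \frac{1}{18600}\right)} = \frac{1}{- \frac{59}{37200}} = - \frac{37200}{59} \approx -630.51$)
$\frac{h}{g} = \frac{50881}{- \frac{37200}{59}} = 50881 \left(- \frac{59}{37200}\right) = - \frac{3001979}{37200}$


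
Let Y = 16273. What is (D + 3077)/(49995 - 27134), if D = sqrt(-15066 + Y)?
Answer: 3077/22861 + sqrt(1207)/22861 ≈ 0.13612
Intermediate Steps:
D = sqrt(1207) (D = sqrt(-15066 + 16273) = sqrt(1207) ≈ 34.742)
(D + 3077)/(49995 - 27134) = (sqrt(1207) + 3077)/(49995 - 27134) = (3077 + sqrt(1207))/22861 = (3077 + sqrt(1207))*(1/22861) = 3077/22861 + sqrt(1207)/22861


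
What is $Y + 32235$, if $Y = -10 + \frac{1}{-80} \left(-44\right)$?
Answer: $\frac{644511}{20} \approx 32226.0$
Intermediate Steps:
$Y = - \frac{189}{20}$ ($Y = -10 - - \frac{11}{20} = -10 + \frac{11}{20} = - \frac{189}{20} \approx -9.45$)
$Y + 32235 = - \frac{189}{20} + 32235 = \frac{644511}{20}$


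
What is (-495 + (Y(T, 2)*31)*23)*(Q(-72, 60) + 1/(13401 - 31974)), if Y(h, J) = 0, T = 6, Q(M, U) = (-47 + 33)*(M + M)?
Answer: -6178122555/6191 ≈ -9.9792e+5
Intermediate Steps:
Q(M, U) = -28*M
(-495 + (Y(T, 2)*31)*23)*(Q(-72, 60) + 1/(13401 - 31974)) = (-495 + (0*31)*23)*(-28*(-72) + 1/(13401 - 31974)) = (-495 + 0*23)*(2016 + 1/(-18573)) = (-495 + 0)*(2016 - 1/18573) = -495*37443167/18573 = -6178122555/6191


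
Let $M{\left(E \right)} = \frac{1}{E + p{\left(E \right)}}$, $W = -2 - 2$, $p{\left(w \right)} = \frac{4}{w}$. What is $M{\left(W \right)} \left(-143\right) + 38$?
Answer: $\frac{333}{5} \approx 66.6$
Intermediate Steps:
$W = -4$
$M{\left(E \right)} = \frac{1}{E + \frac{4}{E}}$
$M{\left(W \right)} \left(-143\right) + 38 = - \frac{4}{4 + \left(-4\right)^{2}} \left(-143\right) + 38 = - \frac{4}{4 + 16} \left(-143\right) + 38 = - \frac{4}{20} \left(-143\right) + 38 = \left(-4\right) \frac{1}{20} \left(-143\right) + 38 = \left(- \frac{1}{5}\right) \left(-143\right) + 38 = \frac{143}{5} + 38 = \frac{333}{5}$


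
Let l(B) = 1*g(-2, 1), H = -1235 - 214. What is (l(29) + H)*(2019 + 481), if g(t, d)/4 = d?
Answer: -3612500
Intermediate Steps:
g(t, d) = 4*d
H = -1449
l(B) = 4 (l(B) = 1*(4*1) = 1*4 = 4)
(l(29) + H)*(2019 + 481) = (4 - 1449)*(2019 + 481) = -1445*2500 = -3612500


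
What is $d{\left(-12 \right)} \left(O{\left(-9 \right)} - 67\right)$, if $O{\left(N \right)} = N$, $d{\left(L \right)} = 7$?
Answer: $-532$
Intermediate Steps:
$d{\left(-12 \right)} \left(O{\left(-9 \right)} - 67\right) = 7 \left(-9 - 67\right) = 7 \left(-76\right) = -532$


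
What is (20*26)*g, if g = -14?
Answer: -7280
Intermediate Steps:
(20*26)*g = (20*26)*(-14) = 520*(-14) = -7280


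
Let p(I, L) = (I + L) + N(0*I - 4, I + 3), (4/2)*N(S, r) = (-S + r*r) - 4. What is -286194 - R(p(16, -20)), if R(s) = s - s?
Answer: -286194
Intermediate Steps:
N(S, r) = -2 + r²/2 - S/2 (N(S, r) = ((-S + r*r) - 4)/2 = ((-S + r²) - 4)/2 = ((r² - S) - 4)/2 = (-4 + r² - S)/2 = -2 + r²/2 - S/2)
p(I, L) = I + L + (3 + I)²/2 (p(I, L) = (I + L) + (-2 + (I + 3)²/2 - (0*I - 4)/2) = (I + L) + (-2 + (3 + I)²/2 - (0 - 4)/2) = (I + L) + (-2 + (3 + I)²/2 - ½*(-4)) = (I + L) + (-2 + (3 + I)²/2 + 2) = (I + L) + (3 + I)²/2 = I + L + (3 + I)²/2)
R(s) = 0
-286194 - R(p(16, -20)) = -286194 - 1*0 = -286194 + 0 = -286194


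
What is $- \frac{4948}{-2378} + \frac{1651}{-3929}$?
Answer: $\frac{7757307}{4671581} \approx 1.6605$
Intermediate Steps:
$- \frac{4948}{-2378} + \frac{1651}{-3929} = \left(-4948\right) \left(- \frac{1}{2378}\right) + 1651 \left(- \frac{1}{3929}\right) = \frac{2474}{1189} - \frac{1651}{3929} = \frac{7757307}{4671581}$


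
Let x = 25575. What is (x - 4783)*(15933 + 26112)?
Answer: 874199640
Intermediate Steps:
(x - 4783)*(15933 + 26112) = (25575 - 4783)*(15933 + 26112) = 20792*42045 = 874199640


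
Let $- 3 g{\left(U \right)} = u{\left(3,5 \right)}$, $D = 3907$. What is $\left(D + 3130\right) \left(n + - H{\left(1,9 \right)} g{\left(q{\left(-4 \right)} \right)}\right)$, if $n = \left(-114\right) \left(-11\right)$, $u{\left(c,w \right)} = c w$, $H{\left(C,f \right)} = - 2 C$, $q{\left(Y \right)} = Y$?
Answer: $8754028$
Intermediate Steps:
$g{\left(U \right)} = -5$ ($g{\left(U \right)} = - \frac{3 \cdot 5}{3} = \left(- \frac{1}{3}\right) 15 = -5$)
$n = 1254$
$\left(D + 3130\right) \left(n + - H{\left(1,9 \right)} g{\left(q{\left(-4 \right)} \right)}\right) = \left(3907 + 3130\right) \left(1254 + - \left(-2\right) 1 \left(-5\right)\right) = 7037 \left(1254 + \left(-1\right) \left(-2\right) \left(-5\right)\right) = 7037 \left(1254 + 2 \left(-5\right)\right) = 7037 \left(1254 - 10\right) = 7037 \cdot 1244 = 8754028$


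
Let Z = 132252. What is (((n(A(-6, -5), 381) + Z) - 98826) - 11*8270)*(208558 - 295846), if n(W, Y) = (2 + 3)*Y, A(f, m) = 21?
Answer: 4856617032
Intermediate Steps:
n(W, Y) = 5*Y
(((n(A(-6, -5), 381) + Z) - 98826) - 11*8270)*(208558 - 295846) = (((5*381 + 132252) - 98826) - 11*8270)*(208558 - 295846) = (((1905 + 132252) - 98826) - 90970)*(-87288) = ((134157 - 98826) - 90970)*(-87288) = (35331 - 90970)*(-87288) = -55639*(-87288) = 4856617032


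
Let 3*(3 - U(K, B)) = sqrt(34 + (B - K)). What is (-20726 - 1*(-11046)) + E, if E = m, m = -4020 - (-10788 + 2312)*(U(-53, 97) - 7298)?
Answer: -61846120 - 16952*sqrt(46)/3 ≈ -6.1884e+7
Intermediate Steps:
U(K, B) = 3 - sqrt(34 + B - K)/3 (U(K, B) = 3 - sqrt(34 + (B - K))/3 = 3 - sqrt(34 + B - K)/3)
m = -61836440 - 16952*sqrt(46)/3 (m = -4020 - (-10788 + 2312)*((3 - sqrt(34 + 97 - 1*(-53))/3) - 7298) = -4020 - (-8476)*((3 - sqrt(34 + 97 + 53)/3) - 7298) = -4020 - (-8476)*((3 - 2*sqrt(46)/3) - 7298) = -4020 - (-8476)*(-7295 - 2*sqrt(46)/3) = -4020 - (61832420 + 16952*sqrt(46)/3) = -4020 + (-61832420 - 16952*sqrt(46)/3) = -61836440 - 16952*sqrt(46)/3 ≈ -6.1875e+7)
E = -61836440 - 16952*sqrt(46)/3 ≈ -6.1875e+7
(-20726 - 1*(-11046)) + E = (-20726 - 1*(-11046)) + (-61836440 - 16952*sqrt(46)/3) = (-20726 + 11046) + (-61836440 - 16952*sqrt(46)/3) = -9680 + (-61836440 - 16952*sqrt(46)/3) = -61846120 - 16952*sqrt(46)/3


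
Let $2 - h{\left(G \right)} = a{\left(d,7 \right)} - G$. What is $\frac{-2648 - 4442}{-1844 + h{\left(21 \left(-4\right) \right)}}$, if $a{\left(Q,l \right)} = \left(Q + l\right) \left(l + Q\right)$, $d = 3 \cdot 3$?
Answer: $\frac{3545}{1091} \approx 3.2493$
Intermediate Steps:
$d = 9$
$a{\left(Q,l \right)} = \left(Q + l\right)^{2}$ ($a{\left(Q,l \right)} = \left(Q + l\right) \left(Q + l\right) = \left(Q + l\right)^{2}$)
$h{\left(G \right)} = -254 + G$ ($h{\left(G \right)} = 2 - \left(\left(9 + 7\right)^{2} - G\right) = 2 - \left(16^{2} - G\right) = 2 - \left(256 - G\right) = 2 + \left(-256 + G\right) = -254 + G$)
$\frac{-2648 - 4442}{-1844 + h{\left(21 \left(-4\right) \right)}} = \frac{-2648 - 4442}{-1844 + \left(-254 + 21 \left(-4\right)\right)} = - \frac{7090}{-1844 - 338} = - \frac{7090}{-2182} = \left(-7090\right) \left(- \frac{1}{2182}\right) = \frac{3545}{1091}$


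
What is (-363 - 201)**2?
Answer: 318096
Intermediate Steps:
(-363 - 201)**2 = (-564)**2 = 318096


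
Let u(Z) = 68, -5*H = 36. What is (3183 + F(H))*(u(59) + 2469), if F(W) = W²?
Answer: 205169727/25 ≈ 8.2068e+6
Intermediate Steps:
H = -36/5 (H = -⅕*36 = -36/5 ≈ -7.2000)
(3183 + F(H))*(u(59) + 2469) = (3183 + (-36/5)²)*(68 + 2469) = (3183 + 1296/25)*2537 = (80871/25)*2537 = 205169727/25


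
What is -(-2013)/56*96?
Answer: 24156/7 ≈ 3450.9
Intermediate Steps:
-(-2013)/56*96 = -61*(-33/56)*96 = (2013/56)*96 = 24156/7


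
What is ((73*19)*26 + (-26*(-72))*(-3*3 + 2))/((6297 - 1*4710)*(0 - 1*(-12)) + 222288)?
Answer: 883/9282 ≈ 0.095130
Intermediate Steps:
((73*19)*26 + (-26*(-72))*(-3*3 + 2))/((6297 - 1*4710)*(0 - 1*(-12)) + 222288) = (1387*26 + 1872*(-9 + 2))/((6297 - 4710)*(0 + 12) + 222288) = (36062 + 1872*(-7))/(1587*12 + 222288) = (36062 - 13104)/(19044 + 222288) = 22958/241332 = 22958*(1/241332) = 883/9282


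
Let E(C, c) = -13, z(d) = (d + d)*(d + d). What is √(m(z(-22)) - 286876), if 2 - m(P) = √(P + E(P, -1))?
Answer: √(-286874 - √1923) ≈ 535.65*I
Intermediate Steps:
z(d) = 4*d² (z(d) = (2*d)*(2*d) = 4*d²)
m(P) = 2 - √(-13 + P) (m(P) = 2 - √(P - 13) = 2 - √(-13 + P))
√(m(z(-22)) - 286876) = √((2 - √(-13 + 4*(-22)²)) - 286876) = √((2 - √(-13 + 4*484)) - 286876) = √((2 - √(-13 + 1936)) - 286876) = √((2 - √1923) - 286876) = √(-286874 - √1923)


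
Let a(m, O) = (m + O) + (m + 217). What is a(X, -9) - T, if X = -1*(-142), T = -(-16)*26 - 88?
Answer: 164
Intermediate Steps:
T = 328 (T = -16*(-26) - 88 = 416 - 88 = 328)
X = 142
a(m, O) = 217 + O + 2*m (a(m, O) = (O + m) + (217 + m) = 217 + O + 2*m)
a(X, -9) - T = (217 - 9 + 2*142) - 1*328 = (217 - 9 + 284) - 328 = 492 - 328 = 164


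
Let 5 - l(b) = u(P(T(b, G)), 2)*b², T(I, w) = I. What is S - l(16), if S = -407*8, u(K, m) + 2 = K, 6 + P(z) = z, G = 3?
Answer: -1213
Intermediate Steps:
P(z) = -6 + z
u(K, m) = -2 + K
S = -3256
l(b) = 5 - b²*(-8 + b) (l(b) = 5 - (-2 + (-6 + b))*b² = 5 - (-8 + b)*b² = 5 - b²*(-8 + b))
S - l(16) = -3256 - (5 + 16²*(8 - 1*16)) = -3256 - (5 + 256*(8 - 16)) = -3256 - (5 + 256*(-8)) = -3256 - (5 - 2048) = -3256 - 1*(-2043) = -3256 + 2043 = -1213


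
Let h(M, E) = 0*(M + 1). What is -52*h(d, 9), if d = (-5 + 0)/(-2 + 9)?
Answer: 0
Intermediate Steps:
d = -5/7 ≈ -0.71429
h(M, E) = 0 (h(M, E) = 0*(1 + M) = 0)
-52*h(d, 9) = -52*0 = 0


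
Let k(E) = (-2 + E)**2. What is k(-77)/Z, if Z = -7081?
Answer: -6241/7081 ≈ -0.88137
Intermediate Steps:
k(-77)/Z = (-2 - 77)**2/(-7081) = (-79)**2*(-1/7081) = 6241*(-1/7081) = -6241/7081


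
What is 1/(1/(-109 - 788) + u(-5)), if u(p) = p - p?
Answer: -897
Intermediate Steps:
u(p) = 0
1/(1/(-109 - 788) + u(-5)) = 1/(1/(-109 - 788) + 0) = 1/(1/(-897) + 0) = 1/(-1/897 + 0) = 1/(-1/897) = -897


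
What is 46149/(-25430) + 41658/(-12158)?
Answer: -810221241/154588970 ≈ -5.2411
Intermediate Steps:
46149/(-25430) + 41658/(-12158) = 46149*(-1/25430) + 41658*(-1/12158) = -46149/25430 - 20829/6079 = -810221241/154588970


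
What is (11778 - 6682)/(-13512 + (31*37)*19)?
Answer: 8/13 ≈ 0.61539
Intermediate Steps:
(11778 - 6682)/(-13512 + (31*37)*19) = 5096/(-13512 + 1147*19) = 5096/(-13512 + 21793) = 5096/8281 = 5096*(1/8281) = 8/13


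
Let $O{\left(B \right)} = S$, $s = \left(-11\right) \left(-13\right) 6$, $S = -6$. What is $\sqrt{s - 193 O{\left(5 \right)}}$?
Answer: $12 \sqrt{14} \approx 44.9$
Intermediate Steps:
$s = 858$ ($s = 143 \cdot 6 = 858$)
$O{\left(B \right)} = -6$
$\sqrt{s - 193 O{\left(5 \right)}} = \sqrt{858 - -1158} = \sqrt{858 + 1158} = \sqrt{2016} = 12 \sqrt{14}$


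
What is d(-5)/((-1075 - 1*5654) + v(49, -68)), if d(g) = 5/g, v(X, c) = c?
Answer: 1/6797 ≈ 0.00014712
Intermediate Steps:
d(-5)/((-1075 - 1*5654) + v(49, -68)) = (5/(-5))/((-1075 - 1*5654) - 68) = (5*(-1/5))/((-1075 - 5654) - 68) = -1/(-6729 - 68) = -1/(-6797) = -1/6797*(-1) = 1/6797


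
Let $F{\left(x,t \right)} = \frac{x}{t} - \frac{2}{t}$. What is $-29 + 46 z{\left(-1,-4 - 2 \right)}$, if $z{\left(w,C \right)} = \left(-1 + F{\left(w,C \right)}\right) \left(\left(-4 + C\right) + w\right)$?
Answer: $224$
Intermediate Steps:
$F{\left(x,t \right)} = - \frac{2}{t} + \frac{x}{t}$
$z{\left(w,C \right)} = \left(-1 + \frac{-2 + w}{C}\right) \left(-4 + C + w\right)$ ($z{\left(w,C \right)} = \left(-1 + \frac{-2 + w}{C}\right) \left(\left(-4 + C\right) + w\right) = \left(-1 + \frac{-2 + w}{C}\right) \left(-4 + C + w\right)$)
$-29 + 46 z{\left(-1,-4 - 2 \right)} = -29 + 46 \frac{8 - -4 + \left(-4 - 2\right) \left(2 - \left(-4 - 2\right)\right) - \left(-2 - 1\right)}{-4 - 2} = -29 + 46 \frac{8 + 4 - 6 \left(2 - -6\right) - -3}{-6} = -29 + 46 \left(- \frac{8 + 4 - 6 \left(2 + 6\right) + 3}{6}\right) = -29 + 46 \left(- \frac{8 + 4 - 48 + 3}{6}\right) = -29 + 46 \left(\left(- \frac{1}{6}\right) \left(-33\right)\right) = -29 + 46 \cdot \frac{11}{2} = -29 + 253 = 224$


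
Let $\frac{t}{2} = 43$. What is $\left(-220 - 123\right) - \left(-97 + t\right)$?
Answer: $-332$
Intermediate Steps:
$t = 86$ ($t = 2 \cdot 43 = 86$)
$\left(-220 - 123\right) - \left(-97 + t\right) = \left(-220 - 123\right) + \left(97 - 86\right) = -343 + \left(97 - 86\right) = -343 + 11 = -332$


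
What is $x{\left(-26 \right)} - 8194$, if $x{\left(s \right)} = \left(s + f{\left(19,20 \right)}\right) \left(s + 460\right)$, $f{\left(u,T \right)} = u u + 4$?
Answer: $138932$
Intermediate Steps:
$f{\left(u,T \right)} = 4 + u^{2}$ ($f{\left(u,T \right)} = u^{2} + 4 = 4 + u^{2}$)
$x{\left(s \right)} = \left(365 + s\right) \left(460 + s\right)$ ($x{\left(s \right)} = \left(s + \left(4 + 19^{2}\right)\right) \left(s + 460\right) = \left(s + \left(4 + 361\right)\right) \left(460 + s\right) = \left(s + 365\right) \left(460 + s\right) = \left(365 + s\right) \left(460 + s\right)$)
$x{\left(-26 \right)} - 8194 = \left(167900 + \left(-26\right)^{2} + 825 \left(-26\right)\right) - 8194 = \left(167900 + 676 - 21450\right) - 8194 = 147126 - 8194 = 138932$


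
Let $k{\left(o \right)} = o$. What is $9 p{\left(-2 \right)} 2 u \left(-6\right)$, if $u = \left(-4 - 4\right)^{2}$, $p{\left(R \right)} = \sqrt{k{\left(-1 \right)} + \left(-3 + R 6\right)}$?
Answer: $- 27648 i \approx - 27648.0 i$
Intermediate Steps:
$p{\left(R \right)} = \sqrt{-4 + 6 R}$ ($p{\left(R \right)} = \sqrt{-1 + \left(-3 + R 6\right)} = \sqrt{-1 + \left(-3 + 6 R\right)} = \sqrt{-4 + 6 R}$)
$u = 64$ ($u = \left(-8\right)^{2} = 64$)
$9 p{\left(-2 \right)} 2 u \left(-6\right) = 9 \sqrt{-4 + 6 \left(-2\right)} 2 \cdot 64 \left(-6\right) = 9 \sqrt{-4 - 12} \cdot 128 \left(-6\right) = 9 \sqrt{-16} \left(-768\right) = 9 \cdot 4 i \left(-768\right) = 36 i \left(-768\right) = - 27648 i$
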